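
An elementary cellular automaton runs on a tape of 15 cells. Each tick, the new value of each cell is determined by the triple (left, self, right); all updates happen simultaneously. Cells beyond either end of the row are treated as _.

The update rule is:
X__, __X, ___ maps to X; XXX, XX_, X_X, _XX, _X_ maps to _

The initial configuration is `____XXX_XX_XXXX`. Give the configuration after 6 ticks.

tick 1: XXXX___________
tick 2: ____XXXXXXXXXXX
tick 3: XXXX___________  (repeats tick 1; period 2)
tick 6: ____XXXXXXXXXXX

____XXXXXXXXXXX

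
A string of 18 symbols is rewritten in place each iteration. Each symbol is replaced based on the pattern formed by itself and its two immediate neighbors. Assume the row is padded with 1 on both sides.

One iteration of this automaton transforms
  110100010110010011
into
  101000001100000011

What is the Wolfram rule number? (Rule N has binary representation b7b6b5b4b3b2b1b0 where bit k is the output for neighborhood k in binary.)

168

position 0: 111 → 1  (bit 7 = 1)
position 1: 110 → 0  (bit 6 = 0)
position 2: 101 → 1  (bit 5 = 1)
position 4: 100 → 0  (bit 4 = 0)
position 9: 011 → 1  (bit 3 = 1)
position 3: 010 → 0  (bit 2 = 0)
position 6: 001 → 0  (bit 1 = 0)
position 5: 000 → 0  (bit 0 = 0)
bits b7..b0 = 10101000 = 168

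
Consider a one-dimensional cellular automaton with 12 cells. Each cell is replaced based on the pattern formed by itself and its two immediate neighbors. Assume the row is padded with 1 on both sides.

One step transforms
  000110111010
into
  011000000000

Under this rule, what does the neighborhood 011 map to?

0

At position 3 the neighborhood is 011; the next row has 0 there.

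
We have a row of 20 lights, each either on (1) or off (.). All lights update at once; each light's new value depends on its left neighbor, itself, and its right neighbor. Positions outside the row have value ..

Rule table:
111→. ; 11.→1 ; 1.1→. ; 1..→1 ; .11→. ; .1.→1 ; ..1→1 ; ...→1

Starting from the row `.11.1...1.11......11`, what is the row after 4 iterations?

1.1.11111..1111111.1
1.1.....111......1.1
1.111111..11111111.1
1......111.......1.1

1......111.......1.1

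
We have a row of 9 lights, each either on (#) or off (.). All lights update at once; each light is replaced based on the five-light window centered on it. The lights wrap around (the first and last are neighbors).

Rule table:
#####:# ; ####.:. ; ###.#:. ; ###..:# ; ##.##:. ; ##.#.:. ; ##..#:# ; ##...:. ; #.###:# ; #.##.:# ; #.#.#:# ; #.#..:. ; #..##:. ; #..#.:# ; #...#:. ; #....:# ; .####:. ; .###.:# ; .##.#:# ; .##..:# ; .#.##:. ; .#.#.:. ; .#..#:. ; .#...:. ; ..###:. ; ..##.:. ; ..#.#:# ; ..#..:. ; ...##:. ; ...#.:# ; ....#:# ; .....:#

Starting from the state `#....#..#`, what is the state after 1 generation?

#.###....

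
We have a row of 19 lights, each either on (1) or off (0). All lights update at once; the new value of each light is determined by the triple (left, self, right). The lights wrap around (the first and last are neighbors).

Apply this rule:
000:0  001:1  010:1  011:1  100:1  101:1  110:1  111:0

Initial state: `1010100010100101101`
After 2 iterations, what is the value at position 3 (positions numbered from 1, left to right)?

0

1111110111111111111
0000011100000000000
position 3 holds 0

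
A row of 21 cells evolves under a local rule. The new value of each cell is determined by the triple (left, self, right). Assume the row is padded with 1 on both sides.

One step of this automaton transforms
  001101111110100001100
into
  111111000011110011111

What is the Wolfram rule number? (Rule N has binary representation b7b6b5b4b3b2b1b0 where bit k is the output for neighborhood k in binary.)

position 6: 111 → 0  (bit 7 = 0)
position 3: 110 → 1  (bit 6 = 1)
position 4: 101 → 1  (bit 5 = 1)
position 0: 100 → 1  (bit 4 = 1)
position 2: 011 → 1  (bit 3 = 1)
position 12: 010 → 1  (bit 2 = 1)
position 1: 001 → 1  (bit 1 = 1)
position 14: 000 → 0  (bit 0 = 0)
bits b7..b0 = 01111110 = 126

126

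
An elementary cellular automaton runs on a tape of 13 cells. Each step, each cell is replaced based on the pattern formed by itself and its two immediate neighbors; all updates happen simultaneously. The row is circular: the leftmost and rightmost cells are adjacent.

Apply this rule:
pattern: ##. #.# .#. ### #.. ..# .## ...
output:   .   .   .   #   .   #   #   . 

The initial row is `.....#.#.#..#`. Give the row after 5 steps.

#......#.....

step 1: ....#......#.
step 2: ...#......#..
step 3: ..#......#...
step 4: .#......#....
step 5: #......#.....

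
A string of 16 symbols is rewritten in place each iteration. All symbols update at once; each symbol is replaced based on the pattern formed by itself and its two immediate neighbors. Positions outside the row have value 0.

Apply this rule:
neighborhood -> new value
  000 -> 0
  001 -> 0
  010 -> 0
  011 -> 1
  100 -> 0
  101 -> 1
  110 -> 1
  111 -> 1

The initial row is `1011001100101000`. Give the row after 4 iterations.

0111001100010000
0111001100000000
0111001100000000  (fixed point — unchanged through iteration 4)

0111001100000000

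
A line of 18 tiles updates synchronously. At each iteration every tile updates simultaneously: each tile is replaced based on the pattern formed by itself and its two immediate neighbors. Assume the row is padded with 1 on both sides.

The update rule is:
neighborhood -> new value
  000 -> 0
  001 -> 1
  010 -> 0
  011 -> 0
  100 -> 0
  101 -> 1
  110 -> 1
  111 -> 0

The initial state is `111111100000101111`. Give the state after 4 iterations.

000100001010000101

000000100001010000
000001000010100001
000010000101000010
000100001010000101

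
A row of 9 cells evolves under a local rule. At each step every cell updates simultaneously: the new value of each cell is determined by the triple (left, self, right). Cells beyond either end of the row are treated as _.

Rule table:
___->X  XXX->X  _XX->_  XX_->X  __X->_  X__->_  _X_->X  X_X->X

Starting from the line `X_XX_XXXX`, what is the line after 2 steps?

XX_XX_XXX
_XX_XX_XX

_XX_XX_XX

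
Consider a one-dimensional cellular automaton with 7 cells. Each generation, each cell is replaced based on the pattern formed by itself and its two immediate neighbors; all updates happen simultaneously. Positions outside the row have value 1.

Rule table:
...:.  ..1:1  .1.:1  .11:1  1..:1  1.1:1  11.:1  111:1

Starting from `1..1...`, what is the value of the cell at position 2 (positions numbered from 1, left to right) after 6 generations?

11111.1
1111111
1111111  (fixed point — unchanged through generation 6)
position 2 holds 1

1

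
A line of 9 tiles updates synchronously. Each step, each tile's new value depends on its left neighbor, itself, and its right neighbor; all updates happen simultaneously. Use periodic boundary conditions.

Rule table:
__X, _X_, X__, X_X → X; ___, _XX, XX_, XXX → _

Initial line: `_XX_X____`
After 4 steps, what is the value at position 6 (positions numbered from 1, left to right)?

X__XXX___
XXX___X_X
___X_XXX_
__XXX___X
position 6 holds _

_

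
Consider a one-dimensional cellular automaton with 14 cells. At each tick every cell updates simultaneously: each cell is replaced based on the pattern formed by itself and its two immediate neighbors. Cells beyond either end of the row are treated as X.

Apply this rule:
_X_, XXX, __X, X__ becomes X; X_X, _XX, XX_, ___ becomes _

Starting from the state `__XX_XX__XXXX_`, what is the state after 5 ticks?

X_X__XX_X___XX

tick 1: XX_____XX_XX__
tick 2: X_X___X_____XX
tick 3: __XX_XXX___X_X
tick 4: XX____X_X_XX__
tick 5: X_X__XX_X___XX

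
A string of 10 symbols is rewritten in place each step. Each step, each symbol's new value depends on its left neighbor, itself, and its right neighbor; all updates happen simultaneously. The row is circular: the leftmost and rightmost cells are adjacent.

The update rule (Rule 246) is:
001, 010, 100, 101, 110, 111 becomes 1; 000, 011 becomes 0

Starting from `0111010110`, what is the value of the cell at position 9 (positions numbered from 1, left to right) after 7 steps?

step 1: 1011111011
step 2: 1101111101
step 3: 1110111110
step 4: 0111011111
step 5: 1011101111
step 6: 1101110111
step 7: 1110111011
position 9 holds 1

1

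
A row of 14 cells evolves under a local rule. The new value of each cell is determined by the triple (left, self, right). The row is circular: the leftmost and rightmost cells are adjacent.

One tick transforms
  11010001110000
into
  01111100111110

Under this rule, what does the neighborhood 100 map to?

At position 4 the neighborhood is 100; the next row has 1 there.

1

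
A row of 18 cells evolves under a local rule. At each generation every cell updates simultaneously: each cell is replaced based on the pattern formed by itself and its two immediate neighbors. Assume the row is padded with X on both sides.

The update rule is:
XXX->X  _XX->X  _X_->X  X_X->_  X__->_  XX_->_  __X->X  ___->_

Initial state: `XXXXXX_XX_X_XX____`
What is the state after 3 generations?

XXXXX__X__X_X____X
XXXX__XX_XX_X___XX
XXX__XX__X__X__XXX

XXX__XX__X__X__XXX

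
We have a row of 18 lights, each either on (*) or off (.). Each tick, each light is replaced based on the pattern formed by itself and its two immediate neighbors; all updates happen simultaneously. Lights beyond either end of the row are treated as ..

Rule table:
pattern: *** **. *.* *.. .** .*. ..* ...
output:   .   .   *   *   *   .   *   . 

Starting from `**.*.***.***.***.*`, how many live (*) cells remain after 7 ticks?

10

*.*.**..**..**..*.
.*.**.***.***.**.*
*.**.**..**..**.*.
.**.**.***.***.*.*
**.**.**..**..*.*.
*.**.**.***.**.*.*
.**.**.**..**.*.*.
count of *: 10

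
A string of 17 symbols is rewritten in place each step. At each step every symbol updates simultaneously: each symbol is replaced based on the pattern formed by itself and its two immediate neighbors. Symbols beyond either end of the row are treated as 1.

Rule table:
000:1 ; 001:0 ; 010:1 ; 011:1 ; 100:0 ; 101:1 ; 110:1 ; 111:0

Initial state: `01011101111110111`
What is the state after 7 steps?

11110111000011100
00011101011010100
01010111111111100
11111100000000100
00000101111110100
01110111000011100
11011101011010100

11011101011010100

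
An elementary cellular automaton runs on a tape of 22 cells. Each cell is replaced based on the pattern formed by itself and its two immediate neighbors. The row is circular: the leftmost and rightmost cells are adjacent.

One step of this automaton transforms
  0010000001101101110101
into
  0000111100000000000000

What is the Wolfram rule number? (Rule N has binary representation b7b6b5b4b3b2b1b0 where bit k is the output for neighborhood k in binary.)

1

position 16: 111 → 0  (bit 7 = 0)
position 10: 110 → 0  (bit 6 = 0)
position 11: 101 → 0  (bit 5 = 0)
position 0: 100 → 0  (bit 4 = 0)
position 9: 011 → 0  (bit 3 = 0)
position 2: 010 → 0  (bit 2 = 0)
position 1: 001 → 0  (bit 1 = 0)
position 4: 000 → 1  (bit 0 = 1)
bits b7..b0 = 00000001 = 1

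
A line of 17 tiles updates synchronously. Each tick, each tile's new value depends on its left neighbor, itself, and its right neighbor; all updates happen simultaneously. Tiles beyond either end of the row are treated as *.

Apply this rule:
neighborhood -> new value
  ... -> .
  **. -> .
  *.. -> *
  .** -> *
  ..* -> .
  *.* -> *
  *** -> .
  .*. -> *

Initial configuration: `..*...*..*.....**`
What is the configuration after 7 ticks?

**....*..*....*.*

*.**..**.**....*.
.**.*.*.**.*...**
**.******.***..*.
..**.....**..*.**
*.*.*....*.*.***.
.*****...*****..*
**....*..*....*.*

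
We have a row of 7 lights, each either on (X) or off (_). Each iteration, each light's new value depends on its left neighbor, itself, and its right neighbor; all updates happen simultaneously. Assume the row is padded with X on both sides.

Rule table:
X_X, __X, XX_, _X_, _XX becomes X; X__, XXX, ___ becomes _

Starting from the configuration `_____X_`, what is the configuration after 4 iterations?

_XX_XXX

iteration 1: ____XXX
iteration 2: ___XX__
iteration 3: __XXX_X
iteration 4: _XX_XXX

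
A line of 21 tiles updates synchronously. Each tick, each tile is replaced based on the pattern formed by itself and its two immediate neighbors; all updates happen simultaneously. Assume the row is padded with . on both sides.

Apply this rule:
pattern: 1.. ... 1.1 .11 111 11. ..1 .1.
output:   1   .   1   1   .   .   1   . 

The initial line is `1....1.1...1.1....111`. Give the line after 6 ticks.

.1.1.1.1.1.11.11.1.1.

.1..1.1.1.1.1.1..11..
1.11.1.1.1.1.1.111.1.
.11.1.1.1.1.1.11..1.1
11.1.1.1.1.1.11.11.1.
1.1.1.1.1.1.11.11.1.1
.1.1.1.1.1.11.11.1.1.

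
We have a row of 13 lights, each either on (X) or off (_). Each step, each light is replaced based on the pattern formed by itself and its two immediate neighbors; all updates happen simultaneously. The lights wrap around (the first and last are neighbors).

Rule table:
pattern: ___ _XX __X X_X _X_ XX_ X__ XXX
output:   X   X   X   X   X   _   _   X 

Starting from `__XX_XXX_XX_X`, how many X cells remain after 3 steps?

9

_XX_XXX_XX_XX
XX_XXX_XX_XX_
X_XXX_XX_XX_X
count of X: 9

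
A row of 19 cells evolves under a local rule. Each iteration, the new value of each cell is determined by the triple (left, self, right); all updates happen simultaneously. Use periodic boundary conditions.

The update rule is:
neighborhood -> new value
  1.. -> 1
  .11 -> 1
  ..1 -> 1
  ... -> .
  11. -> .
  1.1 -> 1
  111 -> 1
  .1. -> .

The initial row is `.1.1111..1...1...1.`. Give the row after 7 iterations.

.11.1.1.1.1.11.1111

1.1111.11.1.1.1.1.1
.1111.11.1.1.1.1.11
1111.11.1.1.1.1.11.
111.11.1.1.1.1.11.1
11.11.1.1.1.1.11.11
1.11.1.1.1.1.11.111
.11.1.1.1.1.11.1111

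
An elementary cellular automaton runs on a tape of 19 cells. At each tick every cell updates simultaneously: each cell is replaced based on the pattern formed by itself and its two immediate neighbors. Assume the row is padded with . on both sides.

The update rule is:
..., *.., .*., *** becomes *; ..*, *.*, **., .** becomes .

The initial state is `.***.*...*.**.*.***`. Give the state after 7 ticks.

tick 1: ..*..***.*....*..*.
tick 2: *.**..*..****.**.**
tick 3: *...*.**..**.......
tick 4: ***.*...*...*******
tick 5: .*..***.***..*****.
tick 6: .**..*...*.*..***.*
tick 7: ...*.***.*.**..*..*

...*.***.*.**..*..*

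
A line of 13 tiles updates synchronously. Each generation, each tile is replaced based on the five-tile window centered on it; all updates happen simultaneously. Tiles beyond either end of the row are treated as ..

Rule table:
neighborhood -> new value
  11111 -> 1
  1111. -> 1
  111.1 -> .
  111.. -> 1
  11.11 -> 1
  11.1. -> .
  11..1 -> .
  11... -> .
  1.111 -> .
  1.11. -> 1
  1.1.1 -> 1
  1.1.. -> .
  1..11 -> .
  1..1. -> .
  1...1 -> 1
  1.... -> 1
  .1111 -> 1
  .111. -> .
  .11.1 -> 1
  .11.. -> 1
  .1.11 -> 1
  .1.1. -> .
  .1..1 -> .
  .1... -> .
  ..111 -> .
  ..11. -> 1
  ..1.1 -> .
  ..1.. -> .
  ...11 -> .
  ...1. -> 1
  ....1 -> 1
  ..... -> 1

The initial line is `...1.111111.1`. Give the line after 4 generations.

...1..1.1...1

111.1.1111...
....11.111.11
111.111...111
...1..1.1...1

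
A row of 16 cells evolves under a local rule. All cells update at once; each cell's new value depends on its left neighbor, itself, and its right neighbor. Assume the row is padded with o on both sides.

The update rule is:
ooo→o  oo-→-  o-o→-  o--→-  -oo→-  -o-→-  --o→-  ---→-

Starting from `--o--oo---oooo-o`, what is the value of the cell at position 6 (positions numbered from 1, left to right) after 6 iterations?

-----------oo---
----------------
----------------  (fixed point — unchanged through iteration 6)
position 6 holds -

-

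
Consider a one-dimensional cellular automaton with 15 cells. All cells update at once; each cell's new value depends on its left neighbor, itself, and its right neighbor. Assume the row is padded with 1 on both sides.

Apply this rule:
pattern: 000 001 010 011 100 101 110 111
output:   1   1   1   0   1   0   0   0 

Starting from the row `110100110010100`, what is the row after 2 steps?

111000110000000

000111001110111
111000110000000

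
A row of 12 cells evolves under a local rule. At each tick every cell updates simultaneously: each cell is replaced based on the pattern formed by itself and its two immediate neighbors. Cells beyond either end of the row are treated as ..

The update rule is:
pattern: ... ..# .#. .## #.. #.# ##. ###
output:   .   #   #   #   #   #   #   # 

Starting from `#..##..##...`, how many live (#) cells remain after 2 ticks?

tick 1: ##########..
tick 2: ###########.
count of #: 11

11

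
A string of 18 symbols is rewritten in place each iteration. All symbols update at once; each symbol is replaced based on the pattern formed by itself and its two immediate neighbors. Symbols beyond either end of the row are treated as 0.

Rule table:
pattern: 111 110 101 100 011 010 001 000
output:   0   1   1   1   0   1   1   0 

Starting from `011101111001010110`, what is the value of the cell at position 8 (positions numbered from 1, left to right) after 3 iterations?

1

iteration 1: 100110001111111011
iteration 2: 111011010000001101
iteration 3: 001101111000010111
position 8 holds 1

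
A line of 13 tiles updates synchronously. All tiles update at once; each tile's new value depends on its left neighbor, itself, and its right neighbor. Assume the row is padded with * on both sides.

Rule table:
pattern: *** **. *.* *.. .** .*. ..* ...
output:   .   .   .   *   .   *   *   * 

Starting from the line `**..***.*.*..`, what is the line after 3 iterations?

iteration 1: ..**....*.***
iteration 2: **..*****....
iteration 3: ..**.....****

..**.....****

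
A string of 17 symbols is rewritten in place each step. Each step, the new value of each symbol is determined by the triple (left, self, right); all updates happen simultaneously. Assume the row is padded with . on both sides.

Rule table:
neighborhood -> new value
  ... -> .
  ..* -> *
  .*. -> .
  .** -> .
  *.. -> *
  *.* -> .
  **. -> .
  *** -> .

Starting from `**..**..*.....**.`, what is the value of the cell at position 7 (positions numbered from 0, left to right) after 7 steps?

.

..**..**.*...*..*
.*..**....*.*.**.
*.**..*..*......*
....**.**.*....*.
...*.......*..*.*
..*.*.....*.**...
.*...*...*....*..
position 7 holds .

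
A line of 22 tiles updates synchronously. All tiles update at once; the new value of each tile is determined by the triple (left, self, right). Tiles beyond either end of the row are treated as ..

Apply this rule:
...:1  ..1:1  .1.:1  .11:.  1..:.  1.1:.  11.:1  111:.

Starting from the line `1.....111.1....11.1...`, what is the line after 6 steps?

1.1111..1.1.111.1.1.11
1....1.11.1...1.1.1..1
1.1111..1.1.111.1.1.11  (repeats step 1; period 2)
step 6: 1....1.11.1...1.1.1..1

1....1.11.1...1.1.1..1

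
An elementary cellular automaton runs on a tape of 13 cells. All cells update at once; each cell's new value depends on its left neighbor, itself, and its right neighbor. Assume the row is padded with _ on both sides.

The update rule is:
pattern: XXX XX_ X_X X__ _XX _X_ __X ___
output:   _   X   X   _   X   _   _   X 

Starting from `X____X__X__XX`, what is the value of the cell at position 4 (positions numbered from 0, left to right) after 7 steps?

X

__XX_______XX
X_XX_XXXXX_XX
_XXXXX___XXXX
_X___X_X_X__X
___X__X_X____
XX_____X__XXX
XX_XXX____X_X
position 4 holds X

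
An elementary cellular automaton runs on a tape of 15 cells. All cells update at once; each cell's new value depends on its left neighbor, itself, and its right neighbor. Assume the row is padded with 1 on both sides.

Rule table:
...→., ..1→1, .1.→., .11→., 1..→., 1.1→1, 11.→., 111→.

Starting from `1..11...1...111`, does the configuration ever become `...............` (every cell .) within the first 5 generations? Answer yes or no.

..1....1...1...
.1....1...1...1
1....1...1...1.
....1...1...1.1
...1...1...1.1.
generation 5 is ...1...1...1.1., still not uniform .

no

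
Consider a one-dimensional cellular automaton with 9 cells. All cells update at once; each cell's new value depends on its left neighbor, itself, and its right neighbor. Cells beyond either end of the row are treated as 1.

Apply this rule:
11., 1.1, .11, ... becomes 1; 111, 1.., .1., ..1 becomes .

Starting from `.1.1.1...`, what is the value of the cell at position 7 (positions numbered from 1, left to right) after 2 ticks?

.

1.1.1..1.
11.1....1
position 7 holds .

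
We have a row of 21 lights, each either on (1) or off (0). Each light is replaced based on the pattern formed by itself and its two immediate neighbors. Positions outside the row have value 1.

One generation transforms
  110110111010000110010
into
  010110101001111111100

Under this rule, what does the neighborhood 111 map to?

At position 0 the neighborhood is 111; the next row has 0 there.

0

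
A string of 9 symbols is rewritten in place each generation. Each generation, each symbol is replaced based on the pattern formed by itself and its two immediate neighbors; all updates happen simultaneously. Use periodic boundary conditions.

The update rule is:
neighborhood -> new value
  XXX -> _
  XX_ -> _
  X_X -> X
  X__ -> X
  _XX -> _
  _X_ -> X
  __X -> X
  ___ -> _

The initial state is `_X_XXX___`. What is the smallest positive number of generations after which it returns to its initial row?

XXX___X__
___X_XXXX
X_XXX____
XX___X__X
__X_XXXX_
_XXX____X
X___X__XX
_X_XXXX__
XXX____X_
___X__XXX
X_XXXX___
XX____X_X
__X__XXX_
_XXXX___X
X____X_XX
_X__XXX__
XXXX___X_
____X_XXX
X__XXX___
XXX___X_X
___X_XXX_
__XXX___X
XX___X_XX
__X_XXX__
_XXX___X_
X___X_XXX
_X_XXX___

27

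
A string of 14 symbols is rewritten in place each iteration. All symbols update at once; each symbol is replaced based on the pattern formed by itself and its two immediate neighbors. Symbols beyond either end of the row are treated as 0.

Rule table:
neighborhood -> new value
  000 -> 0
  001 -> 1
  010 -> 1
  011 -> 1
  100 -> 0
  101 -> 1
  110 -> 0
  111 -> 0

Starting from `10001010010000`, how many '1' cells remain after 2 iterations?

10011110110000
10110001100000
count of 1: 5

5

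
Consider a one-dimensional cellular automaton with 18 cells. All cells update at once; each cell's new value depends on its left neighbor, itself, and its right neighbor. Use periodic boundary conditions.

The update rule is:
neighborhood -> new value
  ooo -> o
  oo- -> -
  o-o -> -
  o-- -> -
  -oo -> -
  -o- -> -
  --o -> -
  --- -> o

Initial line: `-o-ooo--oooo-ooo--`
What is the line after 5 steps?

----o----oo---o--o
-oo---oo----o-----
----o----oo---oooo
-oo---oo----o--oo-
----o----oo-------

----o----oo-------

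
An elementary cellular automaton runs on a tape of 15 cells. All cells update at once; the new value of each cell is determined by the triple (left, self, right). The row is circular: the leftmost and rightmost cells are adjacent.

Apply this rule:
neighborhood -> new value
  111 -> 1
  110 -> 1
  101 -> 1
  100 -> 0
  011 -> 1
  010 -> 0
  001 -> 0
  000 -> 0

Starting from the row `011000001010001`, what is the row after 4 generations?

generation 1: 111000000100000
generation 2: 111000000000000
generation 3: 111000000000000  (fixed point — unchanged through generation 4)

111000000000000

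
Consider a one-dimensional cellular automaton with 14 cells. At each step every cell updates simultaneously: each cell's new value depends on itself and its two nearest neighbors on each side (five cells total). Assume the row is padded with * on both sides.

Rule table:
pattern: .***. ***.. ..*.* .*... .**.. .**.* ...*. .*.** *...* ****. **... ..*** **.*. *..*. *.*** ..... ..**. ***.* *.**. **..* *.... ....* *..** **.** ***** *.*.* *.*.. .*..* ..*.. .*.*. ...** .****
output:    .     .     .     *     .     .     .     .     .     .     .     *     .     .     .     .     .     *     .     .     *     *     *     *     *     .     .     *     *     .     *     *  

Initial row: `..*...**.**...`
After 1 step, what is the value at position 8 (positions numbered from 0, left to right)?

*

..**.*..*....*
position 8 holds *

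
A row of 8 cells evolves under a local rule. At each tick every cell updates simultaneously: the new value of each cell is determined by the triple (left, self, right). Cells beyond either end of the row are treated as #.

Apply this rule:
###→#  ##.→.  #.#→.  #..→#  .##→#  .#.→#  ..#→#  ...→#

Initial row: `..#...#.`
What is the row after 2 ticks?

######..

#######.
######..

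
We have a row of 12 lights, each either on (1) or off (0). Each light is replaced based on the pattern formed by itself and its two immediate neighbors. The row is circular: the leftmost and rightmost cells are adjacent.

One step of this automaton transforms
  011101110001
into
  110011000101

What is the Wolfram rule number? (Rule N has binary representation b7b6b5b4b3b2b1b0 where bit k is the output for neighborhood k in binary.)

position 2: 111 → 0  (bit 7 = 0)
position 3: 110 → 0  (bit 6 = 0)
position 0: 101 → 1  (bit 5 = 1)
position 8: 100 → 0  (bit 4 = 0)
position 1: 011 → 1  (bit 3 = 1)
position 11: 010 → 1  (bit 2 = 1)
position 10: 001 → 0  (bit 1 = 0)
position 9: 000 → 1  (bit 0 = 1)
bits b7..b0 = 00101101 = 45

45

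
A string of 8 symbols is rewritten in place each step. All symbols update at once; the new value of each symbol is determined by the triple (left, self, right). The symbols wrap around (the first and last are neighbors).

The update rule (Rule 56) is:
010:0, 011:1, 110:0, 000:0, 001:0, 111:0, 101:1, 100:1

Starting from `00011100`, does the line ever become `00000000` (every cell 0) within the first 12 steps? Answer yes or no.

no

00010010
00001001
10000100
01000010
00100001
10010000
01001000
00100100
00010010  (repeats step 1; period 8)
step 12: 01000010
step 12 is 01000010, still not uniform 0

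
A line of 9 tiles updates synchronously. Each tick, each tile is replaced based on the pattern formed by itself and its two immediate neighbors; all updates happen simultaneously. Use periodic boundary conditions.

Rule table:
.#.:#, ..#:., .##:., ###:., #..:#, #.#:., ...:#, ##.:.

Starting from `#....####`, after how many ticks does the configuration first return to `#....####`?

tick 1: .###.....
tick 2: ....#####
tick 3: ###......
tick 4: ...#####.
tick 5: ##......#
tick 6: ..#####..
tick 7: #......##
tick 8: .#####...
tick 9: ......###
tick 10: #####....
tick 11: .....###.
tick 12: ####....#
tick 13: ....###..
tick 14: ###....##
tick 15: ...###...
tick 16: ##....###
tick 17: ..###....
tick 18: #....####

18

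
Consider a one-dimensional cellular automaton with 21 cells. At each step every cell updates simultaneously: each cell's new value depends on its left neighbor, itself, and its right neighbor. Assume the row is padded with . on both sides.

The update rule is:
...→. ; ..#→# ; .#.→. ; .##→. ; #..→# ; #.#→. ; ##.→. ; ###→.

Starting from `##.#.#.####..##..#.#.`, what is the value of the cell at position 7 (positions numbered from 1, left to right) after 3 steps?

.

...........##..##...#
..........#..##..#.#.
.........#.##..##...#
position 7 holds .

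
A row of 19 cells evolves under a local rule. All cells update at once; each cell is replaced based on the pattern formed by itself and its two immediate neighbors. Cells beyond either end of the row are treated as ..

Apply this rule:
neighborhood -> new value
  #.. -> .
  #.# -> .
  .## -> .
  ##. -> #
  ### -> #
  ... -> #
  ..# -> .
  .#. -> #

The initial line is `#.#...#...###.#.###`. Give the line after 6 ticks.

#.#.#.#.#.#.#.#.#.#

#.#.#.#.#..##.#..##
#.#.#.#.#...#.#...#
#.#.#.#.#.#.#.#.#.#
#.#.#.#.#.#.#.#.#.#  (fixed point — unchanged through tick 6)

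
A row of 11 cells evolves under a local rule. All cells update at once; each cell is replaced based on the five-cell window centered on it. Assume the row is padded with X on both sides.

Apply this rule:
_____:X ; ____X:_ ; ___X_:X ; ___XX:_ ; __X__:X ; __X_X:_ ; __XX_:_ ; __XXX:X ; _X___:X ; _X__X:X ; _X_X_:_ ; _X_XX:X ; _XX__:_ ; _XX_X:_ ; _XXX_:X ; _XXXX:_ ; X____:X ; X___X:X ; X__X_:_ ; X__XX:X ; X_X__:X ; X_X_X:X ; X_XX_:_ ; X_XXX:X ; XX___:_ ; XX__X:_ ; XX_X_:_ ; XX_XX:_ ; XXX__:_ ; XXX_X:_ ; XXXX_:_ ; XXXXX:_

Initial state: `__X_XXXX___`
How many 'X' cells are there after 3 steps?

___XX____X_
_X____X_X_X
_XXX_X__XXX
count of X: 7

7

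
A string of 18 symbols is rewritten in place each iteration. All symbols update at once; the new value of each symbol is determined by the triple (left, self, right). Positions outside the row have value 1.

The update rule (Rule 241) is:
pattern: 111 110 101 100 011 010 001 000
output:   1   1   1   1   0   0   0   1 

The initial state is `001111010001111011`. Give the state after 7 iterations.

111111100111101100

iteration 1: 100111101100111101
iteration 2: 110011110110011110
iteration 3: 111001111011001111
iteration 4: 111100111101100111
iteration 5: 111110011110110011
iteration 6: 111111001111011001
iteration 7: 111111100111101100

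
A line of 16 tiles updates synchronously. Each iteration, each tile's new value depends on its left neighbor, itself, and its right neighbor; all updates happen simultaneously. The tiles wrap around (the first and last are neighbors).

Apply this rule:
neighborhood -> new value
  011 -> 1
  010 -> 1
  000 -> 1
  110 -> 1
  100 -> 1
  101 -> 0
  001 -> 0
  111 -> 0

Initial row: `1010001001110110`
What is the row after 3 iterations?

iteration 1: 1011101101010110
iteration 2: 1010101101010110
iteration 3: 1010101101010110

1010101101010110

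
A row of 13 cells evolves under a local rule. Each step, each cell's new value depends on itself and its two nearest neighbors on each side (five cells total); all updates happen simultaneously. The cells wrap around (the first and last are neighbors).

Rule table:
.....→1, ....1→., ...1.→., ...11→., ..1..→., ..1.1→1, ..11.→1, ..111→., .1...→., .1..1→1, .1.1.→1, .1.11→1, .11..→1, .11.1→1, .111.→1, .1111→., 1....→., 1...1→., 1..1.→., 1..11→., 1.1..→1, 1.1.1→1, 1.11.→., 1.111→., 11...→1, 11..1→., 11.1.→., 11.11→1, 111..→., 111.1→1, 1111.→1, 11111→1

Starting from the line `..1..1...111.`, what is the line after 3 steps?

...1......1.1
......11..111
1.11..11...1.

1.11..11...1.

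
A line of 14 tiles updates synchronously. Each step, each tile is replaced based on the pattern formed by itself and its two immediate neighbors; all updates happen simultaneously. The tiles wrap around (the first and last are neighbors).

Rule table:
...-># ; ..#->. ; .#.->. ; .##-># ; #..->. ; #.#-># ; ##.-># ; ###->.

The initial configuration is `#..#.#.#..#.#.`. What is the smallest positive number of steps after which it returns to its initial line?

....#.#....#.#
.##..#..##..#.
.##.....##....
.##.###.##.###
#####.######.#
....###....###
.##.#.#.##.#.#
####.#.####.#.
#..##.##..##.#
#..#####..####
#..#...#..#...
.....#......#.
####...####...
#..#.#.#..#.#.

14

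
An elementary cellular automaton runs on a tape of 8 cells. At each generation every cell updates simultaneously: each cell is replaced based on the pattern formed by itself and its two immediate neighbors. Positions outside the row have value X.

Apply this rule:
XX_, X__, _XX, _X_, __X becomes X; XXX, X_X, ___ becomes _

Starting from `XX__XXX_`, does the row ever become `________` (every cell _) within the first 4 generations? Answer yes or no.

_XXXX_X_
_X__X_X_
_XXXX_X_  (repeats generation 1; period 2)
generation 4: _X__X_X_
generation 4 is _X__X_X_, still not uniform _

no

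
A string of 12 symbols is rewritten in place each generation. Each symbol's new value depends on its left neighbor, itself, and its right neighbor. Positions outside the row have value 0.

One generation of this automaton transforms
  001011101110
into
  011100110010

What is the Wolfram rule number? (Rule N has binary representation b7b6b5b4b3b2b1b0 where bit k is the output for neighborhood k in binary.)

102

position 5: 111 → 0  (bit 7 = 0)
position 6: 110 → 1  (bit 6 = 1)
position 3: 101 → 1  (bit 5 = 1)
position 11: 100 → 0  (bit 4 = 0)
position 4: 011 → 0  (bit 3 = 0)
position 2: 010 → 1  (bit 2 = 1)
position 1: 001 → 1  (bit 1 = 1)
position 0: 000 → 0  (bit 0 = 0)
bits b7..b0 = 01100110 = 102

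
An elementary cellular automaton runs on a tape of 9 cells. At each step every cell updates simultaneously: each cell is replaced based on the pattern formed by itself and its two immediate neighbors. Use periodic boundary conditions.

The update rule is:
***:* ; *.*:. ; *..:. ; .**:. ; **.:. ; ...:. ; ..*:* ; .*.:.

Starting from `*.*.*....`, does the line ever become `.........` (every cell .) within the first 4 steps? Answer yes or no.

no

........*
.......*.
......*..
.....*...
step 4 is .....*..., still not uniform .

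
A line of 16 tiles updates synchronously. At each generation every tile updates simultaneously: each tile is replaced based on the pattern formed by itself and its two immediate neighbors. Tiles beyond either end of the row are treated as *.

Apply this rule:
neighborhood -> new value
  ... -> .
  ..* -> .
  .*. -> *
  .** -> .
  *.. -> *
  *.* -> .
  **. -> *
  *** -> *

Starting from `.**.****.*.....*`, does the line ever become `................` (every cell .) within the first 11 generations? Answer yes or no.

no

generation 1: ..*..***.**.....
generation 2: *.**..**..**....
generation 3: *..**..**..**...
generation 4: **..**..**..**..
generation 5: ***..**..**..**.
generation 6: ****..**..**..*.
generation 7: *****..**..**.*.
generation 8: ******..**..*.*.
generation 9: *******..**.*.*.
generation 10: ********..*.*.*.
generation 11: *********.*.*.*.
generation 11 is *********.*.*.*., still not uniform .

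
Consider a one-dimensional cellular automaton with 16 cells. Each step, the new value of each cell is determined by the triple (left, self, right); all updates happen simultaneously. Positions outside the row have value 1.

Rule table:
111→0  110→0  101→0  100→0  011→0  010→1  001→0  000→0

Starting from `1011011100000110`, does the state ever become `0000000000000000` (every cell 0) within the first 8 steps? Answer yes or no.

yes

0000000000000000
all cells are 0 at step 1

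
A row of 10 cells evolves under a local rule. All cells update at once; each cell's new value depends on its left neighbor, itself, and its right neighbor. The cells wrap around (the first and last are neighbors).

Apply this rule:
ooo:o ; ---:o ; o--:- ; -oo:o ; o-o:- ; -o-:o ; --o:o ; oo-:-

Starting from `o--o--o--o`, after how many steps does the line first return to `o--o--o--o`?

--oo-oo-oo
-oo--o--o-
oo--oo-oo-
o--oo--o--
o-oo--oo-o
--o--oo--o
-oo-oo--oo
-o--o--oo-
oo-oo-oo--
o--o--o--o

10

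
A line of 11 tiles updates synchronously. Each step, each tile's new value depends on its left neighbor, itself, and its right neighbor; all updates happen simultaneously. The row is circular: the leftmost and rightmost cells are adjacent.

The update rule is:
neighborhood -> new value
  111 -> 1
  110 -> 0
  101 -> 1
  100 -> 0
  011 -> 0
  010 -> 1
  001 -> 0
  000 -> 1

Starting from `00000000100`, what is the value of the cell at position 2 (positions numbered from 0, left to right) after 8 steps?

11111110101
11111101110
01111010101
10110111111
01001011111
11001101110
00000010101
01111011111
position 2 holds 1

1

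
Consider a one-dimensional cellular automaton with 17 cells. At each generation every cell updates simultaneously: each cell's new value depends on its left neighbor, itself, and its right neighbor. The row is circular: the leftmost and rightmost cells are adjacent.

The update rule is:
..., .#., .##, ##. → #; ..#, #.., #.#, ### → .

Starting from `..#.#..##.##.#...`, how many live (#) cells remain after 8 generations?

generation 1: #.#.#..##.##.#.##
generation 2: #.#.#..##.##.#.#.
generation 3: #.#.#..##.##.#.#.  (fixed point — unchanged through generation 8)
count of #: 9

9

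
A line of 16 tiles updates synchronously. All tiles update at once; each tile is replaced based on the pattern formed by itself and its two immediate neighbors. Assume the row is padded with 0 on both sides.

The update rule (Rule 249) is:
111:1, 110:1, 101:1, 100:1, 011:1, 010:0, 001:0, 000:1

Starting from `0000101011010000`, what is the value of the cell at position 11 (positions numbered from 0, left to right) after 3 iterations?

1110010111101111
1111001111111111
1111101111111111
position 11 holds 1

1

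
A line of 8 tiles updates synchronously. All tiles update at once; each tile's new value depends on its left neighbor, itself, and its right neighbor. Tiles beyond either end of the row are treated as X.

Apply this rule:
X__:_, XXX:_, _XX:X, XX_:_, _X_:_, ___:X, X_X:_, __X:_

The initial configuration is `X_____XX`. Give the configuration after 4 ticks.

__XXX_X_
__X_____
____XXX_
_XX_X___

_XX_X___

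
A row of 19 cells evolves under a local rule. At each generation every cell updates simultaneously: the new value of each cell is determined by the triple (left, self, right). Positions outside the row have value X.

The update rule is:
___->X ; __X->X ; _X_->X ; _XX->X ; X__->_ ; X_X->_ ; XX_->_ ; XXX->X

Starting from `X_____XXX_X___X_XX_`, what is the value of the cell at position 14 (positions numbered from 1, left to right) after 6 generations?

X

__XXXXXX__X_XXX_X__
_XXXXXX__XX_XX__X_X
_XXXXX__XX__X__XX_X
_XXXX__XX__XX_XX__X
_XXX__XX__XX__X__XX
_XX__XX__XX__XX_XXX
position 14 holds X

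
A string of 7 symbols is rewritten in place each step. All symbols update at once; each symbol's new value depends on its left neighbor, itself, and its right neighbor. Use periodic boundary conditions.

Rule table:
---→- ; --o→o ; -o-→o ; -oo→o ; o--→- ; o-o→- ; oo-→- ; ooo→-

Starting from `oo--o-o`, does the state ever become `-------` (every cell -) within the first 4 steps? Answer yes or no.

---oo-o
--oo--o
-oo--oo
-o--oo-
step 4 is -o--oo-, still not uniform -

no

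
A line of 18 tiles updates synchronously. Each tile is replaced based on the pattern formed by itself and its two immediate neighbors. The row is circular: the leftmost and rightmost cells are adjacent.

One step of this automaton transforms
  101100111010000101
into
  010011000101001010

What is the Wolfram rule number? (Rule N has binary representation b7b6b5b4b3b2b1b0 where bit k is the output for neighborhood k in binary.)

50

position 7: 111 → 0  (bit 7 = 0)
position 0: 110 → 0  (bit 6 = 0)
position 1: 101 → 1  (bit 5 = 1)
position 4: 100 → 1  (bit 4 = 1)
position 2: 011 → 0  (bit 3 = 0)
position 10: 010 → 0  (bit 2 = 0)
position 5: 001 → 1  (bit 1 = 1)
position 12: 000 → 0  (bit 0 = 0)
bits b7..b0 = 00110010 = 50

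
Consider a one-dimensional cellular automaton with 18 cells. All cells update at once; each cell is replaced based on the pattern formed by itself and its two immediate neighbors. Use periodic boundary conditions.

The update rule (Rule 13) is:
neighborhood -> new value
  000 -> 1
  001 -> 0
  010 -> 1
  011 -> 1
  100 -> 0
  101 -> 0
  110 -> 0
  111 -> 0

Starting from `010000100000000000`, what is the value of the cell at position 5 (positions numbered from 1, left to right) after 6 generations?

0

generation 1: 010110101111111111
generation 2: 010100101000000000
generation 3: 010100101011111111
generation 4: 010100101010000000
generation 5: 010100101010111111
generation 6: 010100101010100000
position 5 holds 0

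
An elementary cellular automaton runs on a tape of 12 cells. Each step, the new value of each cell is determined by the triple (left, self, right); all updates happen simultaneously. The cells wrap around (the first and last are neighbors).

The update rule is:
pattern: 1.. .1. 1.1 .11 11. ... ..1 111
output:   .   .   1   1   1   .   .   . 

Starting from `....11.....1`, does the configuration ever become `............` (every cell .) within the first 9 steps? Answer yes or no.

step 1: ....11......
step 2: ....11......  (fixed point — unchanged through step 9)
step 9 is ....11......, still not uniform .

no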